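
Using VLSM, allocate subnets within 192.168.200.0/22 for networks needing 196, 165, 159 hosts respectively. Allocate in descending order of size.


196 hosts -> /24 (254 usable): 192.168.200.0/24
165 hosts -> /24 (254 usable): 192.168.201.0/24
159 hosts -> /24 (254 usable): 192.168.202.0/24
Allocation: 192.168.200.0/24 (196 hosts, 254 usable); 192.168.201.0/24 (165 hosts, 254 usable); 192.168.202.0/24 (159 hosts, 254 usable)


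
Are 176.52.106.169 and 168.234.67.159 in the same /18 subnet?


Mask: 255.255.192.0
176.52.106.169 AND mask = 176.52.64.0
168.234.67.159 AND mask = 168.234.64.0
No, different subnets (176.52.64.0 vs 168.234.64.0)


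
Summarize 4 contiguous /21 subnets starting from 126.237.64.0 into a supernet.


Original prefix: /21
Number of subnets: 4 = 2^2
New prefix = 21 - 2 = 19
Supernet: 126.237.64.0/19


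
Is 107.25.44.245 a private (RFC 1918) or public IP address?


RFC 1918 private ranges:
  10.0.0.0/8 (10.0.0.0 - 10.255.255.255)
  172.16.0.0/12 (172.16.0.0 - 172.31.255.255)
  192.168.0.0/16 (192.168.0.0 - 192.168.255.255)
Public (not in any RFC 1918 range)


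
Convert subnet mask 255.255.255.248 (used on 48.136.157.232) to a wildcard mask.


Subnet mask: 255.255.255.248
Wildcard = 255.255.255.255 - subnet mask
255 - 255 = 0
255 - 255 = 0
255 - 255 = 0
255 - 248 = 7
Wildcard: 0.0.0.7


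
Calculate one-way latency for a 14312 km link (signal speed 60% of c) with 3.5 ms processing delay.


Speed = 0.6 * 3e5 km/s = 180000 km/s
Propagation delay = 14312 / 180000 = 0.0795 s = 79.5111 ms
Processing delay = 3.5 ms
Total one-way latency = 83.0111 ms


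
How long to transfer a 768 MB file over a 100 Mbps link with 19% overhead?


Effective throughput = 100 * (1 - 19/100) = 81 Mbps
File size in Mb = 768 * 8 = 6144 Mb
Time = 6144 / 81
Time = 75.8519 seconds


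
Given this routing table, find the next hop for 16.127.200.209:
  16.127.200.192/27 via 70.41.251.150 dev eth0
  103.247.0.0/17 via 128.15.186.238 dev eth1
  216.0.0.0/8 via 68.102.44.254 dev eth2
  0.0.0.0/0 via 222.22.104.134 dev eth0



Longest prefix match for 16.127.200.209:
  /27 16.127.200.192: MATCH
  /17 103.247.0.0: no
  /8 216.0.0.0: no
  /0 0.0.0.0: MATCH
Selected: next-hop 70.41.251.150 via eth0 (matched /27)


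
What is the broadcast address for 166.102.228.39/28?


Network: 166.102.228.32/28
Host bits = 4
Set all host bits to 1:
Broadcast: 166.102.228.47


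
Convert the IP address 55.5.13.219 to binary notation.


55 = 00110111
5 = 00000101
13 = 00001101
219 = 11011011
Binary: 00110111.00000101.00001101.11011011


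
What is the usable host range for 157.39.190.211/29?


Network: 157.39.190.208
Broadcast: 157.39.190.215
First usable = network + 1
Last usable = broadcast - 1
Range: 157.39.190.209 to 157.39.190.214


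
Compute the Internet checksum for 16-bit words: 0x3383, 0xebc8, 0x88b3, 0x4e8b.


Sum all words (with carry folding):
+ 0x3383 = 0x3383
+ 0xebc8 = 0x1f4c
+ 0x88b3 = 0xa7ff
+ 0x4e8b = 0xf68a
One's complement: ~0xf68a
Checksum = 0x0975


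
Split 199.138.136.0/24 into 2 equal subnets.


New prefix = 24 + 1 = 25
Each subnet has 128 addresses
  199.138.136.0/25
  199.138.136.128/25
Subnets: 199.138.136.0/25, 199.138.136.128/25


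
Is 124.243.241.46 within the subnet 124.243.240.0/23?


Subnet network: 124.243.240.0
Test IP AND mask: 124.243.240.0
Yes, 124.243.241.46 is in 124.243.240.0/23


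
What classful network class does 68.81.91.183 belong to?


First octet: 68
Binary: 01000100
0xxxxxxx -> Class A (1-126)
Class A, default mask 255.0.0.0 (/8)


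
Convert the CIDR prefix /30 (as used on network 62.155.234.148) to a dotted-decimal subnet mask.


/30 means 30 network bits, 2 host bits
Binary: 11111111111111111111111111111100
Mask: 255.255.255.252


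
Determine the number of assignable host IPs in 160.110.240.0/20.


Host bits = 32 - 20 = 12
Total addresses = 2^12 = 4096
Usable = total - 2 (network and broadcast)
Usable hosts: 4094


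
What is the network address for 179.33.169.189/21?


IP:   10110011.00100001.10101001.10111101
Mask: 11111111.11111111.11111000.00000000
AND operation:
Net:  10110011.00100001.10101000.00000000
Network: 179.33.168.0/21


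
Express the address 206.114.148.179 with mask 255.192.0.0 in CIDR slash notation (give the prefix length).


Binary: 11111111.11000000.00000000.00000000
Count leading 1s
Prefix: /10


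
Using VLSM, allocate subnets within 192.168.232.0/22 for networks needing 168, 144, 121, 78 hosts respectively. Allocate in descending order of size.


168 hosts -> /24 (254 usable): 192.168.232.0/24
144 hosts -> /24 (254 usable): 192.168.233.0/24
121 hosts -> /25 (126 usable): 192.168.234.0/25
78 hosts -> /25 (126 usable): 192.168.234.128/25
Allocation: 192.168.232.0/24 (168 hosts, 254 usable); 192.168.233.0/24 (144 hosts, 254 usable); 192.168.234.0/25 (121 hosts, 126 usable); 192.168.234.128/25 (78 hosts, 126 usable)


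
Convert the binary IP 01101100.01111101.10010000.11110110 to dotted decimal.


01101100 = 108
01111101 = 125
10010000 = 144
11110110 = 246
IP: 108.125.144.246


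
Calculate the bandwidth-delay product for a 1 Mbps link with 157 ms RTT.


BDP = bandwidth * RTT
= 1 Mbps * 157 ms
= 1 * 1e6 * 157 / 1000 bits
= 157000 bits
= 19625 bytes
= 19.165 KB
BDP = 157000 bits (19625 bytes)


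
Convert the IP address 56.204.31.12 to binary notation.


56 = 00111000
204 = 11001100
31 = 00011111
12 = 00001100
Binary: 00111000.11001100.00011111.00001100


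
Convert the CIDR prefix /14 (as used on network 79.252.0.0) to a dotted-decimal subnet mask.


/14 means 14 network bits, 18 host bits
Binary: 11111111111111000000000000000000
Mask: 255.252.0.0


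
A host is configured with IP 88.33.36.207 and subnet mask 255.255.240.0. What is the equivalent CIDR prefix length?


Binary: 11111111.11111111.11110000.00000000
Count leading 1s
Prefix: /20


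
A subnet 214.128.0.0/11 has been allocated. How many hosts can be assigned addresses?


Host bits = 32 - 11 = 21
Total addresses = 2^21 = 2097152
Usable = total - 2 (network and broadcast)
Usable hosts: 2097150


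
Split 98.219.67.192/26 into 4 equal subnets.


New prefix = 26 + 2 = 28
Each subnet has 16 addresses
  98.219.67.192/28
  98.219.67.208/28
  98.219.67.224/28
  98.219.67.240/28
Subnets: 98.219.67.192/28, 98.219.67.208/28, 98.219.67.224/28, 98.219.67.240/28


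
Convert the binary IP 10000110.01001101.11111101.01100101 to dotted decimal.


10000110 = 134
01001101 = 77
11111101 = 253
01100101 = 101
IP: 134.77.253.101


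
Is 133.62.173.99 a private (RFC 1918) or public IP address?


RFC 1918 private ranges:
  10.0.0.0/8 (10.0.0.0 - 10.255.255.255)
  172.16.0.0/12 (172.16.0.0 - 172.31.255.255)
  192.168.0.0/16 (192.168.0.0 - 192.168.255.255)
Public (not in any RFC 1918 range)


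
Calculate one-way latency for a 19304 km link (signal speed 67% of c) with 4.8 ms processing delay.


Speed = 0.67 * 3e5 km/s = 201000 km/s
Propagation delay = 19304 / 201000 = 0.096 s = 96.0398 ms
Processing delay = 4.8 ms
Total one-way latency = 100.8398 ms


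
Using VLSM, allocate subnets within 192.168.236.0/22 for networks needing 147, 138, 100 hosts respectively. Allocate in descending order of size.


147 hosts -> /24 (254 usable): 192.168.236.0/24
138 hosts -> /24 (254 usable): 192.168.237.0/24
100 hosts -> /25 (126 usable): 192.168.238.0/25
Allocation: 192.168.236.0/24 (147 hosts, 254 usable); 192.168.237.0/24 (138 hosts, 254 usable); 192.168.238.0/25 (100 hosts, 126 usable)


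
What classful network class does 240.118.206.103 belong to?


First octet: 240
Binary: 11110000
1111xxxx -> Class E (240-255)
Class E (reserved), default mask N/A


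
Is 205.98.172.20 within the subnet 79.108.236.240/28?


Subnet network: 79.108.236.240
Test IP AND mask: 205.98.172.16
No, 205.98.172.20 is not in 79.108.236.240/28


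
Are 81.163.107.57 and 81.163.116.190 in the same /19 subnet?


Mask: 255.255.224.0
81.163.107.57 AND mask = 81.163.96.0
81.163.116.190 AND mask = 81.163.96.0
Yes, same subnet (81.163.96.0)


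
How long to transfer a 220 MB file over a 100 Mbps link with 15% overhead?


Effective throughput = 100 * (1 - 15/100) = 85 Mbps
File size in Mb = 220 * 8 = 1760 Mb
Time = 1760 / 85
Time = 20.7059 seconds


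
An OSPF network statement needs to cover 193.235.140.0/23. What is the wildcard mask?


Subnet mask: 255.255.254.0
Wildcard = 255.255.255.255 - subnet mask
255 - 255 = 0
255 - 255 = 0
255 - 254 = 1
255 - 0 = 255
Wildcard: 0.0.1.255


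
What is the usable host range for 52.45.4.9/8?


Network: 52.0.0.0
Broadcast: 52.255.255.255
First usable = network + 1
Last usable = broadcast - 1
Range: 52.0.0.1 to 52.255.255.254


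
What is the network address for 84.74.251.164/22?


IP:   01010100.01001010.11111011.10100100
Mask: 11111111.11111111.11111100.00000000
AND operation:
Net:  01010100.01001010.11111000.00000000
Network: 84.74.248.0/22


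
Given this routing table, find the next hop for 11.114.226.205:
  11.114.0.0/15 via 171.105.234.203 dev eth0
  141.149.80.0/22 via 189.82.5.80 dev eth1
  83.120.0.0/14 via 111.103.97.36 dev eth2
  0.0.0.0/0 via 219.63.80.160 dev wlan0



Longest prefix match for 11.114.226.205:
  /15 11.114.0.0: MATCH
  /22 141.149.80.0: no
  /14 83.120.0.0: no
  /0 0.0.0.0: MATCH
Selected: next-hop 171.105.234.203 via eth0 (matched /15)


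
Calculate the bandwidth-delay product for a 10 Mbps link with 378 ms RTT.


BDP = bandwidth * RTT
= 10 Mbps * 378 ms
= 10 * 1e6 * 378 / 1000 bits
= 3780000 bits
= 472500 bytes
= 461.4258 KB
BDP = 3780000 bits (472500 bytes)


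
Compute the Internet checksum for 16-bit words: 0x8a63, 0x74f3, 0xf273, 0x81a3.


Sum all words (with carry folding):
+ 0x8a63 = 0x8a63
+ 0x74f3 = 0xff56
+ 0xf273 = 0xf1ca
+ 0x81a3 = 0x736e
One's complement: ~0x736e
Checksum = 0x8c91


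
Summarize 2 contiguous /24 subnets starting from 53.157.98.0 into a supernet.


Original prefix: /24
Number of subnets: 2 = 2^1
New prefix = 24 - 1 = 23
Supernet: 53.157.98.0/23


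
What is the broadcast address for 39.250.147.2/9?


Network: 39.128.0.0/9
Host bits = 23
Set all host bits to 1:
Broadcast: 39.255.255.255


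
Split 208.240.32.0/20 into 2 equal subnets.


New prefix = 20 + 1 = 21
Each subnet has 2048 addresses
  208.240.32.0/21
  208.240.40.0/21
Subnets: 208.240.32.0/21, 208.240.40.0/21


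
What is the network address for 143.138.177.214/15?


IP:   10001111.10001010.10110001.11010110
Mask: 11111111.11111110.00000000.00000000
AND operation:
Net:  10001111.10001010.00000000.00000000
Network: 143.138.0.0/15


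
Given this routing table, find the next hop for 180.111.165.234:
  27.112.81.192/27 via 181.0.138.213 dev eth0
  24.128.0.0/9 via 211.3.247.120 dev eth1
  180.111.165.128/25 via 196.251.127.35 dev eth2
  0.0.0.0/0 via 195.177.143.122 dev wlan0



Longest prefix match for 180.111.165.234:
  /27 27.112.81.192: no
  /9 24.128.0.0: no
  /25 180.111.165.128: MATCH
  /0 0.0.0.0: MATCH
Selected: next-hop 196.251.127.35 via eth2 (matched /25)


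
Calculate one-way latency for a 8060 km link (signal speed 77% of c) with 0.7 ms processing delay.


Speed = 0.77 * 3e5 km/s = 231000 km/s
Propagation delay = 8060 / 231000 = 0.0349 s = 34.8918 ms
Processing delay = 0.7 ms
Total one-way latency = 35.5918 ms


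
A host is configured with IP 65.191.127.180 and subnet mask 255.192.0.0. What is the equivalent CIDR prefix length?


Binary: 11111111.11000000.00000000.00000000
Count leading 1s
Prefix: /10


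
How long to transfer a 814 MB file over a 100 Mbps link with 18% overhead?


Effective throughput = 100 * (1 - 18/100) = 82 Mbps
File size in Mb = 814 * 8 = 6512 Mb
Time = 6512 / 82
Time = 79.4146 seconds


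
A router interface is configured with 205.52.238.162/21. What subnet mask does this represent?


/21 means 21 network bits, 11 host bits
Binary: 11111111111111111111100000000000
Mask: 255.255.248.0


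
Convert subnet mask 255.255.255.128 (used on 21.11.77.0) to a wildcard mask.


Subnet mask: 255.255.255.128
Wildcard = 255.255.255.255 - subnet mask
255 - 255 = 0
255 - 255 = 0
255 - 255 = 0
255 - 128 = 127
Wildcard: 0.0.0.127


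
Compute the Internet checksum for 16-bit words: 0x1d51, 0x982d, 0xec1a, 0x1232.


Sum all words (with carry folding):
+ 0x1d51 = 0x1d51
+ 0x982d = 0xb57e
+ 0xec1a = 0xa199
+ 0x1232 = 0xb3cb
One's complement: ~0xb3cb
Checksum = 0x4c34


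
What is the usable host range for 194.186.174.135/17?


Network: 194.186.128.0
Broadcast: 194.186.255.255
First usable = network + 1
Last usable = broadcast - 1
Range: 194.186.128.1 to 194.186.255.254


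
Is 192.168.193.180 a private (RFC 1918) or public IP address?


RFC 1918 private ranges:
  10.0.0.0/8 (10.0.0.0 - 10.255.255.255)
  172.16.0.0/12 (172.16.0.0 - 172.31.255.255)
  192.168.0.0/16 (192.168.0.0 - 192.168.255.255)
Private (in 192.168.0.0/16)


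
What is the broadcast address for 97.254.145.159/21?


Network: 97.254.144.0/21
Host bits = 11
Set all host bits to 1:
Broadcast: 97.254.151.255


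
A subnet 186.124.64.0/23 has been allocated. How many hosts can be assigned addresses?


Host bits = 32 - 23 = 9
Total addresses = 2^9 = 512
Usable = total - 2 (network and broadcast)
Usable hosts: 510


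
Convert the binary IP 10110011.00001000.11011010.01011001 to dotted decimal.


10110011 = 179
00001000 = 8
11011010 = 218
01011001 = 89
IP: 179.8.218.89


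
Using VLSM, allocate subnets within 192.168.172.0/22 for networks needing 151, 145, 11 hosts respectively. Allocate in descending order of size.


151 hosts -> /24 (254 usable): 192.168.172.0/24
145 hosts -> /24 (254 usable): 192.168.173.0/24
11 hosts -> /28 (14 usable): 192.168.174.0/28
Allocation: 192.168.172.0/24 (151 hosts, 254 usable); 192.168.173.0/24 (145 hosts, 254 usable); 192.168.174.0/28 (11 hosts, 14 usable)


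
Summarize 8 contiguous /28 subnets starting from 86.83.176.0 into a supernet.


Original prefix: /28
Number of subnets: 8 = 2^3
New prefix = 28 - 3 = 25
Supernet: 86.83.176.0/25


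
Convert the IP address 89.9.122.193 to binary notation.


89 = 01011001
9 = 00001001
122 = 01111010
193 = 11000001
Binary: 01011001.00001001.01111010.11000001


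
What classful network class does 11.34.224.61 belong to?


First octet: 11
Binary: 00001011
0xxxxxxx -> Class A (1-126)
Class A, default mask 255.0.0.0 (/8)


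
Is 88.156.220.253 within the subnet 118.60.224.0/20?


Subnet network: 118.60.224.0
Test IP AND mask: 88.156.208.0
No, 88.156.220.253 is not in 118.60.224.0/20


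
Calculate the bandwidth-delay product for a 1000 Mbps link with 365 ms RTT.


BDP = bandwidth * RTT
= 1000 Mbps * 365 ms
= 1000 * 1e6 * 365 / 1000 bits
= 365000000 bits
= 45625000 bytes
= 44555.6641 KB
BDP = 365000000 bits (45625000 bytes)


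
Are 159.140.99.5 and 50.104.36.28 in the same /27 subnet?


Mask: 255.255.255.224
159.140.99.5 AND mask = 159.140.99.0
50.104.36.28 AND mask = 50.104.36.0
No, different subnets (159.140.99.0 vs 50.104.36.0)


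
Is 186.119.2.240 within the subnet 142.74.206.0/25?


Subnet network: 142.74.206.0
Test IP AND mask: 186.119.2.128
No, 186.119.2.240 is not in 142.74.206.0/25


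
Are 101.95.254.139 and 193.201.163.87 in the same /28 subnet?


Mask: 255.255.255.240
101.95.254.139 AND mask = 101.95.254.128
193.201.163.87 AND mask = 193.201.163.80
No, different subnets (101.95.254.128 vs 193.201.163.80)


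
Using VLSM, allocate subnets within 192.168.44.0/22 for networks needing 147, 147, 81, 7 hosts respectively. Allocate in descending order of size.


147 hosts -> /24 (254 usable): 192.168.44.0/24
147 hosts -> /24 (254 usable): 192.168.45.0/24
81 hosts -> /25 (126 usable): 192.168.46.0/25
7 hosts -> /28 (14 usable): 192.168.46.128/28
Allocation: 192.168.44.0/24 (147 hosts, 254 usable); 192.168.45.0/24 (147 hosts, 254 usable); 192.168.46.0/25 (81 hosts, 126 usable); 192.168.46.128/28 (7 hosts, 14 usable)


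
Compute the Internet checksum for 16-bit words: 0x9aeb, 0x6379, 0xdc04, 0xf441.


Sum all words (with carry folding):
+ 0x9aeb = 0x9aeb
+ 0x6379 = 0xfe64
+ 0xdc04 = 0xda69
+ 0xf441 = 0xceab
One's complement: ~0xceab
Checksum = 0x3154


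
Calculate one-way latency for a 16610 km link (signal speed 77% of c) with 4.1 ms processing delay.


Speed = 0.77 * 3e5 km/s = 231000 km/s
Propagation delay = 16610 / 231000 = 0.0719 s = 71.9048 ms
Processing delay = 4.1 ms
Total one-way latency = 76.0048 ms


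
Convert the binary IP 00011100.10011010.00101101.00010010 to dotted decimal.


00011100 = 28
10011010 = 154
00101101 = 45
00010010 = 18
IP: 28.154.45.18


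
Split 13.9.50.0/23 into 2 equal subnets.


New prefix = 23 + 1 = 24
Each subnet has 256 addresses
  13.9.50.0/24
  13.9.51.0/24
Subnets: 13.9.50.0/24, 13.9.51.0/24


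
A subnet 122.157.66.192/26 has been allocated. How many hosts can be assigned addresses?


Host bits = 32 - 26 = 6
Total addresses = 2^6 = 64
Usable = total - 2 (network and broadcast)
Usable hosts: 62


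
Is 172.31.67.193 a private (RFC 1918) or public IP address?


RFC 1918 private ranges:
  10.0.0.0/8 (10.0.0.0 - 10.255.255.255)
  172.16.0.0/12 (172.16.0.0 - 172.31.255.255)
  192.168.0.0/16 (192.168.0.0 - 192.168.255.255)
Private (in 172.16.0.0/12)


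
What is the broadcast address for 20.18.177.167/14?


Network: 20.16.0.0/14
Host bits = 18
Set all host bits to 1:
Broadcast: 20.19.255.255


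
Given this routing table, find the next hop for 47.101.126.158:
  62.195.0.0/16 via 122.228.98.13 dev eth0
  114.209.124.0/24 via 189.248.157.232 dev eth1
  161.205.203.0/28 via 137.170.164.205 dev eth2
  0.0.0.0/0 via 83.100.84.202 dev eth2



Longest prefix match for 47.101.126.158:
  /16 62.195.0.0: no
  /24 114.209.124.0: no
  /28 161.205.203.0: no
  /0 0.0.0.0: MATCH
Selected: next-hop 83.100.84.202 via eth2 (matched /0)


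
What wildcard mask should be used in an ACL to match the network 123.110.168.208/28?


Subnet mask: 255.255.255.240
Wildcard = 255.255.255.255 - subnet mask
255 - 255 = 0
255 - 255 = 0
255 - 255 = 0
255 - 240 = 15
Wildcard: 0.0.0.15


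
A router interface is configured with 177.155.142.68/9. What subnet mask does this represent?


/9 means 9 network bits, 23 host bits
Binary: 11111111100000000000000000000000
Mask: 255.128.0.0


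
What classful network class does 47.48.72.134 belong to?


First octet: 47
Binary: 00101111
0xxxxxxx -> Class A (1-126)
Class A, default mask 255.0.0.0 (/8)


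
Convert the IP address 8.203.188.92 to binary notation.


8 = 00001000
203 = 11001011
188 = 10111100
92 = 01011100
Binary: 00001000.11001011.10111100.01011100


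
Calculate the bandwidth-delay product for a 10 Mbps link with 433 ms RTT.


BDP = bandwidth * RTT
= 10 Mbps * 433 ms
= 10 * 1e6 * 433 / 1000 bits
= 4330000 bits
= 541250 bytes
= 528.5645 KB
BDP = 4330000 bits (541250 bytes)


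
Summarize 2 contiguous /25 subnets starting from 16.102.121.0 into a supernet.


Original prefix: /25
Number of subnets: 2 = 2^1
New prefix = 25 - 1 = 24
Supernet: 16.102.121.0/24


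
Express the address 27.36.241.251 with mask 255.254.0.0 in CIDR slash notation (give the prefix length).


Binary: 11111111.11111110.00000000.00000000
Count leading 1s
Prefix: /15


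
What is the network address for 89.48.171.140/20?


IP:   01011001.00110000.10101011.10001100
Mask: 11111111.11111111.11110000.00000000
AND operation:
Net:  01011001.00110000.10100000.00000000
Network: 89.48.160.0/20


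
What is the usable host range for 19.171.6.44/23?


Network: 19.171.6.0
Broadcast: 19.171.7.255
First usable = network + 1
Last usable = broadcast - 1
Range: 19.171.6.1 to 19.171.7.254


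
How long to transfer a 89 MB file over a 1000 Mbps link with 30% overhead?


Effective throughput = 1000 * (1 - 30/100) = 700 Mbps
File size in Mb = 89 * 8 = 712 Mb
Time = 712 / 700
Time = 1.0171 seconds


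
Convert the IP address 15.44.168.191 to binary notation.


15 = 00001111
44 = 00101100
168 = 10101000
191 = 10111111
Binary: 00001111.00101100.10101000.10111111


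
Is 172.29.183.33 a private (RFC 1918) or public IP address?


RFC 1918 private ranges:
  10.0.0.0/8 (10.0.0.0 - 10.255.255.255)
  172.16.0.0/12 (172.16.0.0 - 172.31.255.255)
  192.168.0.0/16 (192.168.0.0 - 192.168.255.255)
Private (in 172.16.0.0/12)


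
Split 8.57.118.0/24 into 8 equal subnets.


New prefix = 24 + 3 = 27
Each subnet has 32 addresses
  8.57.118.0/27
  8.57.118.32/27
  8.57.118.64/27
  8.57.118.96/27
  8.57.118.128/27
  8.57.118.160/27
  8.57.118.192/27
  8.57.118.224/27
Subnets: 8.57.118.0/27, 8.57.118.32/27, 8.57.118.64/27, 8.57.118.96/27, 8.57.118.128/27, 8.57.118.160/27, 8.57.118.192/27, 8.57.118.224/27


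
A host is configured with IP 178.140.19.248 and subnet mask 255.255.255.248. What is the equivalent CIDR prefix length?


Binary: 11111111.11111111.11111111.11111000
Count leading 1s
Prefix: /29


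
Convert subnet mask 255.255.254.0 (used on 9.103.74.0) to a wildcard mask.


Subnet mask: 255.255.254.0
Wildcard = 255.255.255.255 - subnet mask
255 - 255 = 0
255 - 255 = 0
255 - 254 = 1
255 - 0 = 255
Wildcard: 0.0.1.255


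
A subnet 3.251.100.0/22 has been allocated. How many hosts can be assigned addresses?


Host bits = 32 - 22 = 10
Total addresses = 2^10 = 1024
Usable = total - 2 (network and broadcast)
Usable hosts: 1022


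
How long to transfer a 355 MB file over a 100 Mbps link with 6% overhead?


Effective throughput = 100 * (1 - 6/100) = 94 Mbps
File size in Mb = 355 * 8 = 2840 Mb
Time = 2840 / 94
Time = 30.2128 seconds


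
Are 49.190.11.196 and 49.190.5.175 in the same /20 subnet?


Mask: 255.255.240.0
49.190.11.196 AND mask = 49.190.0.0
49.190.5.175 AND mask = 49.190.0.0
Yes, same subnet (49.190.0.0)


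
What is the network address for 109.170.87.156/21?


IP:   01101101.10101010.01010111.10011100
Mask: 11111111.11111111.11111000.00000000
AND operation:
Net:  01101101.10101010.01010000.00000000
Network: 109.170.80.0/21


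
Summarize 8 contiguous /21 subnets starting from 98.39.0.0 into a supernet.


Original prefix: /21
Number of subnets: 8 = 2^3
New prefix = 21 - 3 = 18
Supernet: 98.39.0.0/18


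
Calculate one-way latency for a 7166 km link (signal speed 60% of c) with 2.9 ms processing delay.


Speed = 0.6 * 3e5 km/s = 180000 km/s
Propagation delay = 7166 / 180000 = 0.0398 s = 39.8111 ms
Processing delay = 2.9 ms
Total one-way latency = 42.7111 ms


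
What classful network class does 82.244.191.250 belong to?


First octet: 82
Binary: 01010010
0xxxxxxx -> Class A (1-126)
Class A, default mask 255.0.0.0 (/8)


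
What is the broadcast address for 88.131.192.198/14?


Network: 88.128.0.0/14
Host bits = 18
Set all host bits to 1:
Broadcast: 88.131.255.255


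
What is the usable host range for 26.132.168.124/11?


Network: 26.128.0.0
Broadcast: 26.159.255.255
First usable = network + 1
Last usable = broadcast - 1
Range: 26.128.0.1 to 26.159.255.254


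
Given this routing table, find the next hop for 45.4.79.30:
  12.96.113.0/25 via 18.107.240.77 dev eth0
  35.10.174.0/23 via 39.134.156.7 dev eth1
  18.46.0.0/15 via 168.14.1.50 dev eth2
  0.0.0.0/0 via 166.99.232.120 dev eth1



Longest prefix match for 45.4.79.30:
  /25 12.96.113.0: no
  /23 35.10.174.0: no
  /15 18.46.0.0: no
  /0 0.0.0.0: MATCH
Selected: next-hop 166.99.232.120 via eth1 (matched /0)


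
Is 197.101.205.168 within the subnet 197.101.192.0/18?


Subnet network: 197.101.192.0
Test IP AND mask: 197.101.192.0
Yes, 197.101.205.168 is in 197.101.192.0/18


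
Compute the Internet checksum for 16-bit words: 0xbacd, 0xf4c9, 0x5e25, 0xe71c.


Sum all words (with carry folding):
+ 0xbacd = 0xbacd
+ 0xf4c9 = 0xaf97
+ 0x5e25 = 0x0dbd
+ 0xe71c = 0xf4d9
One's complement: ~0xf4d9
Checksum = 0x0b26


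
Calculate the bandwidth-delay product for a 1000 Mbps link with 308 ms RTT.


BDP = bandwidth * RTT
= 1000 Mbps * 308 ms
= 1000 * 1e6 * 308 / 1000 bits
= 308000000 bits
= 38500000 bytes
= 37597.6562 KB
BDP = 308000000 bits (38500000 bytes)


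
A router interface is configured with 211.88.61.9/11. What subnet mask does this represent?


/11 means 11 network bits, 21 host bits
Binary: 11111111111000000000000000000000
Mask: 255.224.0.0


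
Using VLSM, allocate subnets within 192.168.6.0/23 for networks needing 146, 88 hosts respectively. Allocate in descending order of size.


146 hosts -> /24 (254 usable): 192.168.6.0/24
88 hosts -> /25 (126 usable): 192.168.7.0/25
Allocation: 192.168.6.0/24 (146 hosts, 254 usable); 192.168.7.0/25 (88 hosts, 126 usable)


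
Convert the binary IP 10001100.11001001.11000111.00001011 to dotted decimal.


10001100 = 140
11001001 = 201
11000111 = 199
00001011 = 11
IP: 140.201.199.11


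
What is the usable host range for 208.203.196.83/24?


Network: 208.203.196.0
Broadcast: 208.203.196.255
First usable = network + 1
Last usable = broadcast - 1
Range: 208.203.196.1 to 208.203.196.254


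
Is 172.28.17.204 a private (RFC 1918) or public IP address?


RFC 1918 private ranges:
  10.0.0.0/8 (10.0.0.0 - 10.255.255.255)
  172.16.0.0/12 (172.16.0.0 - 172.31.255.255)
  192.168.0.0/16 (192.168.0.0 - 192.168.255.255)
Private (in 172.16.0.0/12)


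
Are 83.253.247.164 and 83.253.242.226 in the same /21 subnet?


Mask: 255.255.248.0
83.253.247.164 AND mask = 83.253.240.0
83.253.242.226 AND mask = 83.253.240.0
Yes, same subnet (83.253.240.0)


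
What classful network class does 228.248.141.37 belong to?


First octet: 228
Binary: 11100100
1110xxxx -> Class D (224-239)
Class D (multicast), default mask N/A


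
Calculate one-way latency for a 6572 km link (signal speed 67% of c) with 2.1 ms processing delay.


Speed = 0.67 * 3e5 km/s = 201000 km/s
Propagation delay = 6572 / 201000 = 0.0327 s = 32.6965 ms
Processing delay = 2.1 ms
Total one-way latency = 34.7965 ms


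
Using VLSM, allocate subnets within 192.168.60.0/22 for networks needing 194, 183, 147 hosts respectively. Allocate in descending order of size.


194 hosts -> /24 (254 usable): 192.168.60.0/24
183 hosts -> /24 (254 usable): 192.168.61.0/24
147 hosts -> /24 (254 usable): 192.168.62.0/24
Allocation: 192.168.60.0/24 (194 hosts, 254 usable); 192.168.61.0/24 (183 hosts, 254 usable); 192.168.62.0/24 (147 hosts, 254 usable)


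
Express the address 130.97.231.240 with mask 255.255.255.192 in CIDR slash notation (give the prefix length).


Binary: 11111111.11111111.11111111.11000000
Count leading 1s
Prefix: /26


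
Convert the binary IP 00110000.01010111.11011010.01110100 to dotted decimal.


00110000 = 48
01010111 = 87
11011010 = 218
01110100 = 116
IP: 48.87.218.116


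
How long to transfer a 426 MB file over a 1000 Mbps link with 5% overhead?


Effective throughput = 1000 * (1 - 5/100) = 950 Mbps
File size in Mb = 426 * 8 = 3408 Mb
Time = 3408 / 950
Time = 3.5874 seconds


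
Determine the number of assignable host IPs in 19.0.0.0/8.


Host bits = 32 - 8 = 24
Total addresses = 2^24 = 16777216
Usable = total - 2 (network and broadcast)
Usable hosts: 16777214


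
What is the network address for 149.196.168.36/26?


IP:   10010101.11000100.10101000.00100100
Mask: 11111111.11111111.11111111.11000000
AND operation:
Net:  10010101.11000100.10101000.00000000
Network: 149.196.168.0/26


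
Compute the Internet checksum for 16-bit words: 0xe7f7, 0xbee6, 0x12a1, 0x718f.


Sum all words (with carry folding):
+ 0xe7f7 = 0xe7f7
+ 0xbee6 = 0xa6de
+ 0x12a1 = 0xb97f
+ 0x718f = 0x2b0f
One's complement: ~0x2b0f
Checksum = 0xd4f0


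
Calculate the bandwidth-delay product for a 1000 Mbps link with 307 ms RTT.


BDP = bandwidth * RTT
= 1000 Mbps * 307 ms
= 1000 * 1e6 * 307 / 1000 bits
= 307000000 bits
= 38375000 bytes
= 37475.5859 KB
BDP = 307000000 bits (38375000 bytes)


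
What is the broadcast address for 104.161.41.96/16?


Network: 104.161.0.0/16
Host bits = 16
Set all host bits to 1:
Broadcast: 104.161.255.255


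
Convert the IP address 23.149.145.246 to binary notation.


23 = 00010111
149 = 10010101
145 = 10010001
246 = 11110110
Binary: 00010111.10010101.10010001.11110110


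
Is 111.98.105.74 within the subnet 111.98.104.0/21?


Subnet network: 111.98.104.0
Test IP AND mask: 111.98.104.0
Yes, 111.98.105.74 is in 111.98.104.0/21


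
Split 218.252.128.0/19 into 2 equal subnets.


New prefix = 19 + 1 = 20
Each subnet has 4096 addresses
  218.252.128.0/20
  218.252.144.0/20
Subnets: 218.252.128.0/20, 218.252.144.0/20


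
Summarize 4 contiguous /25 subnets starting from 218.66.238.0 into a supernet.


Original prefix: /25
Number of subnets: 4 = 2^2
New prefix = 25 - 2 = 23
Supernet: 218.66.238.0/23


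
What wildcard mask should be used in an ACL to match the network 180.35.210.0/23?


Subnet mask: 255.255.254.0
Wildcard = 255.255.255.255 - subnet mask
255 - 255 = 0
255 - 255 = 0
255 - 254 = 1
255 - 0 = 255
Wildcard: 0.0.1.255


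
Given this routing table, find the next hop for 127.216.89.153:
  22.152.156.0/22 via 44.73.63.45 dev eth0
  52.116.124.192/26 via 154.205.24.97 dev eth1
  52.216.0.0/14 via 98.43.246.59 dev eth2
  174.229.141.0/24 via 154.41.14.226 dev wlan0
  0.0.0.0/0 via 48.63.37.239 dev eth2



Longest prefix match for 127.216.89.153:
  /22 22.152.156.0: no
  /26 52.116.124.192: no
  /14 52.216.0.0: no
  /24 174.229.141.0: no
  /0 0.0.0.0: MATCH
Selected: next-hop 48.63.37.239 via eth2 (matched /0)


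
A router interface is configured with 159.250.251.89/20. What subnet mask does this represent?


/20 means 20 network bits, 12 host bits
Binary: 11111111111111111111000000000000
Mask: 255.255.240.0


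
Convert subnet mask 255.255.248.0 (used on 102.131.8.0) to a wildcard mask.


Subnet mask: 255.255.248.0
Wildcard = 255.255.255.255 - subnet mask
255 - 255 = 0
255 - 255 = 0
255 - 248 = 7
255 - 0 = 255
Wildcard: 0.0.7.255


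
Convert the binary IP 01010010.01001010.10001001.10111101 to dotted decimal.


01010010 = 82
01001010 = 74
10001001 = 137
10111101 = 189
IP: 82.74.137.189


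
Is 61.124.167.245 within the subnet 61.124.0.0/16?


Subnet network: 61.124.0.0
Test IP AND mask: 61.124.0.0
Yes, 61.124.167.245 is in 61.124.0.0/16


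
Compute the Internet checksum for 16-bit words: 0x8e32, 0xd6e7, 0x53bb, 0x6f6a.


Sum all words (with carry folding):
+ 0x8e32 = 0x8e32
+ 0xd6e7 = 0x651a
+ 0x53bb = 0xb8d5
+ 0x6f6a = 0x2840
One's complement: ~0x2840
Checksum = 0xd7bf


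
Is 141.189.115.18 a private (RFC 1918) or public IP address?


RFC 1918 private ranges:
  10.0.0.0/8 (10.0.0.0 - 10.255.255.255)
  172.16.0.0/12 (172.16.0.0 - 172.31.255.255)
  192.168.0.0/16 (192.168.0.0 - 192.168.255.255)
Public (not in any RFC 1918 range)


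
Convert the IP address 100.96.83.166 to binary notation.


100 = 01100100
96 = 01100000
83 = 01010011
166 = 10100110
Binary: 01100100.01100000.01010011.10100110


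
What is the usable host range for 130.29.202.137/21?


Network: 130.29.200.0
Broadcast: 130.29.207.255
First usable = network + 1
Last usable = broadcast - 1
Range: 130.29.200.1 to 130.29.207.254


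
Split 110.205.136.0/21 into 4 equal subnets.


New prefix = 21 + 2 = 23
Each subnet has 512 addresses
  110.205.136.0/23
  110.205.138.0/23
  110.205.140.0/23
  110.205.142.0/23
Subnets: 110.205.136.0/23, 110.205.138.0/23, 110.205.140.0/23, 110.205.142.0/23


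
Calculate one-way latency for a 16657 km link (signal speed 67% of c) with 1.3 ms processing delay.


Speed = 0.67 * 3e5 km/s = 201000 km/s
Propagation delay = 16657 / 201000 = 0.0829 s = 82.8706 ms
Processing delay = 1.3 ms
Total one-way latency = 84.1706 ms


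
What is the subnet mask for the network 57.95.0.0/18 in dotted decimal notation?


/18 means 18 network bits, 14 host bits
Binary: 11111111111111111100000000000000
Mask: 255.255.192.0


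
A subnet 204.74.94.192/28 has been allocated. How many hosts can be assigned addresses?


Host bits = 32 - 28 = 4
Total addresses = 2^4 = 16
Usable = total - 2 (network and broadcast)
Usable hosts: 14


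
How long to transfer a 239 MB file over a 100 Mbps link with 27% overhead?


Effective throughput = 100 * (1 - 27/100) = 73 Mbps
File size in Mb = 239 * 8 = 1912 Mb
Time = 1912 / 73
Time = 26.1918 seconds


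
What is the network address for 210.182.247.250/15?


IP:   11010010.10110110.11110111.11111010
Mask: 11111111.11111110.00000000.00000000
AND operation:
Net:  11010010.10110110.00000000.00000000
Network: 210.182.0.0/15


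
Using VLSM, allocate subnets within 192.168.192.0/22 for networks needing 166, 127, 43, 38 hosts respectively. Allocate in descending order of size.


166 hosts -> /24 (254 usable): 192.168.192.0/24
127 hosts -> /24 (254 usable): 192.168.193.0/24
43 hosts -> /26 (62 usable): 192.168.194.0/26
38 hosts -> /26 (62 usable): 192.168.194.64/26
Allocation: 192.168.192.0/24 (166 hosts, 254 usable); 192.168.193.0/24 (127 hosts, 254 usable); 192.168.194.0/26 (43 hosts, 62 usable); 192.168.194.64/26 (38 hosts, 62 usable)


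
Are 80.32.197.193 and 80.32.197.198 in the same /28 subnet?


Mask: 255.255.255.240
80.32.197.193 AND mask = 80.32.197.192
80.32.197.198 AND mask = 80.32.197.192
Yes, same subnet (80.32.197.192)


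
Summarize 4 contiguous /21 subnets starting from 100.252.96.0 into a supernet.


Original prefix: /21
Number of subnets: 4 = 2^2
New prefix = 21 - 2 = 19
Supernet: 100.252.96.0/19


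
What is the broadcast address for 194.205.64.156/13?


Network: 194.200.0.0/13
Host bits = 19
Set all host bits to 1:
Broadcast: 194.207.255.255


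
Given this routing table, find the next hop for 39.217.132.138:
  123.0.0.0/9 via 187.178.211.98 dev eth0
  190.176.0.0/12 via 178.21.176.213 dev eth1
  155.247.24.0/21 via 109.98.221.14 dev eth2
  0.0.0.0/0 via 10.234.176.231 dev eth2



Longest prefix match for 39.217.132.138:
  /9 123.0.0.0: no
  /12 190.176.0.0: no
  /21 155.247.24.0: no
  /0 0.0.0.0: MATCH
Selected: next-hop 10.234.176.231 via eth2 (matched /0)


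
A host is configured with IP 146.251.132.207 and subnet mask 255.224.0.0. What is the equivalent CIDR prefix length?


Binary: 11111111.11100000.00000000.00000000
Count leading 1s
Prefix: /11


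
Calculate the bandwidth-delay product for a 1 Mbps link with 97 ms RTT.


BDP = bandwidth * RTT
= 1 Mbps * 97 ms
= 1 * 1e6 * 97 / 1000 bits
= 97000 bits
= 12125 bytes
= 11.8408 KB
BDP = 97000 bits (12125 bytes)


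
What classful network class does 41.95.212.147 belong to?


First octet: 41
Binary: 00101001
0xxxxxxx -> Class A (1-126)
Class A, default mask 255.0.0.0 (/8)


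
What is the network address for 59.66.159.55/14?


IP:   00111011.01000010.10011111.00110111
Mask: 11111111.11111100.00000000.00000000
AND operation:
Net:  00111011.01000000.00000000.00000000
Network: 59.64.0.0/14


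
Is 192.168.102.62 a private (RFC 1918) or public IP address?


RFC 1918 private ranges:
  10.0.0.0/8 (10.0.0.0 - 10.255.255.255)
  172.16.0.0/12 (172.16.0.0 - 172.31.255.255)
  192.168.0.0/16 (192.168.0.0 - 192.168.255.255)
Private (in 192.168.0.0/16)


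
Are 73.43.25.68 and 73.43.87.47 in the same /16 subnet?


Mask: 255.255.0.0
73.43.25.68 AND mask = 73.43.0.0
73.43.87.47 AND mask = 73.43.0.0
Yes, same subnet (73.43.0.0)


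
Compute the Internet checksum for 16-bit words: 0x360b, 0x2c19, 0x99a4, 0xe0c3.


Sum all words (with carry folding):
+ 0x360b = 0x360b
+ 0x2c19 = 0x6224
+ 0x99a4 = 0xfbc8
+ 0xe0c3 = 0xdc8c
One's complement: ~0xdc8c
Checksum = 0x2373


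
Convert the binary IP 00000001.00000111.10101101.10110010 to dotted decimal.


00000001 = 1
00000111 = 7
10101101 = 173
10110010 = 178
IP: 1.7.173.178


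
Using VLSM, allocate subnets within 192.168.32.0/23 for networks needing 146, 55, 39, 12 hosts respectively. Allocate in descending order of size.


146 hosts -> /24 (254 usable): 192.168.32.0/24
55 hosts -> /26 (62 usable): 192.168.33.0/26
39 hosts -> /26 (62 usable): 192.168.33.64/26
12 hosts -> /28 (14 usable): 192.168.33.128/28
Allocation: 192.168.32.0/24 (146 hosts, 254 usable); 192.168.33.0/26 (55 hosts, 62 usable); 192.168.33.64/26 (39 hosts, 62 usable); 192.168.33.128/28 (12 hosts, 14 usable)


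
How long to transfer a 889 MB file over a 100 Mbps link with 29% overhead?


Effective throughput = 100 * (1 - 29/100) = 71 Mbps
File size in Mb = 889 * 8 = 7112 Mb
Time = 7112 / 71
Time = 100.169 seconds


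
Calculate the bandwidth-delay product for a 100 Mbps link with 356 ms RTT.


BDP = bandwidth * RTT
= 100 Mbps * 356 ms
= 100 * 1e6 * 356 / 1000 bits
= 35600000 bits
= 4450000 bytes
= 4345.7031 KB
BDP = 35600000 bits (4450000 bytes)


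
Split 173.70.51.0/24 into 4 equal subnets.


New prefix = 24 + 2 = 26
Each subnet has 64 addresses
  173.70.51.0/26
  173.70.51.64/26
  173.70.51.128/26
  173.70.51.192/26
Subnets: 173.70.51.0/26, 173.70.51.64/26, 173.70.51.128/26, 173.70.51.192/26


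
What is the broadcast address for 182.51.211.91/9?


Network: 182.0.0.0/9
Host bits = 23
Set all host bits to 1:
Broadcast: 182.127.255.255


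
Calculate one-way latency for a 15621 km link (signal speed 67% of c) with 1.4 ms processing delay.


Speed = 0.67 * 3e5 km/s = 201000 km/s
Propagation delay = 15621 / 201000 = 0.0777 s = 77.7164 ms
Processing delay = 1.4 ms
Total one-way latency = 79.1164 ms


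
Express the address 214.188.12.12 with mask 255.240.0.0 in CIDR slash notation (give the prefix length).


Binary: 11111111.11110000.00000000.00000000
Count leading 1s
Prefix: /12


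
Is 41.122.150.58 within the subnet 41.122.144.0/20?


Subnet network: 41.122.144.0
Test IP AND mask: 41.122.144.0
Yes, 41.122.150.58 is in 41.122.144.0/20


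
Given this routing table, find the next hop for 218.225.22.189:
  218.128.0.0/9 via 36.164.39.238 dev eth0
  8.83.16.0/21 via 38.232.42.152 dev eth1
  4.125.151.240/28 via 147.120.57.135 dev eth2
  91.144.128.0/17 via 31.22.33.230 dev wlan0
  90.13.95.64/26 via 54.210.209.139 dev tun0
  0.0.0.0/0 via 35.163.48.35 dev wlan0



Longest prefix match for 218.225.22.189:
  /9 218.128.0.0: MATCH
  /21 8.83.16.0: no
  /28 4.125.151.240: no
  /17 91.144.128.0: no
  /26 90.13.95.64: no
  /0 0.0.0.0: MATCH
Selected: next-hop 36.164.39.238 via eth0 (matched /9)


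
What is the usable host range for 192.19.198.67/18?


Network: 192.19.192.0
Broadcast: 192.19.255.255
First usable = network + 1
Last usable = broadcast - 1
Range: 192.19.192.1 to 192.19.255.254


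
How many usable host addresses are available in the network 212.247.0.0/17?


Host bits = 32 - 17 = 15
Total addresses = 2^15 = 32768
Usable = total - 2 (network and broadcast)
Usable hosts: 32766


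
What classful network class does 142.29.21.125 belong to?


First octet: 142
Binary: 10001110
10xxxxxx -> Class B (128-191)
Class B, default mask 255.255.0.0 (/16)


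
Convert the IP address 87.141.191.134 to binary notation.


87 = 01010111
141 = 10001101
191 = 10111111
134 = 10000110
Binary: 01010111.10001101.10111111.10000110


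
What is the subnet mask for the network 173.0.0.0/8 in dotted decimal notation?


/8 means 8 network bits, 24 host bits
Binary: 11111111000000000000000000000000
Mask: 255.0.0.0


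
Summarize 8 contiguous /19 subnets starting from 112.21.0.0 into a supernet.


Original prefix: /19
Number of subnets: 8 = 2^3
New prefix = 19 - 3 = 16
Supernet: 112.21.0.0/16


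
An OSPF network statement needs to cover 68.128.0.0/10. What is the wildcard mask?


Subnet mask: 255.192.0.0
Wildcard = 255.255.255.255 - subnet mask
255 - 255 = 0
255 - 192 = 63
255 - 0 = 255
255 - 0 = 255
Wildcard: 0.63.255.255
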